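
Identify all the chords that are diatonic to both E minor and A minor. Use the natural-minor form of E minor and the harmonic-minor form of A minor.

Am

Triads in E minor (natural minor): Em (i), F#dim (ii°), G (III), Am (iv), Bm (v), C (VI), D (VII).
Triads in A minor (harmonic minor): Am (i), Bdim (ii°), Caug (III+), Dm (iv), E (V), F (VI), G#dim (vii°).
Shared triads with their functions: Am (iv in E minor, i in A minor).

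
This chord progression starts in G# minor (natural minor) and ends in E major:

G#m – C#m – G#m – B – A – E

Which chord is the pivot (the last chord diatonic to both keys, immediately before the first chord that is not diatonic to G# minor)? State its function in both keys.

B — III in G# minor, V in E major

Chords diatonic to G# minor: G#m, A#dim, B, C#m, D#m, E, F#.
Reading the progression, the first chord not in that set is A, so the modulation leaves G# minor there.
The chord immediately before A is B, which is diatonic to both keys: III in G# minor and V in E major.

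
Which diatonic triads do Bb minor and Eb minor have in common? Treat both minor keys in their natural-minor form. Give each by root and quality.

Bbm, Db, Ebm, Gb

Triads in Bb minor (natural minor): Bbm (i), Cdim (ii°), Db (III), Ebm (iv), Fm (v), Gb (VI), Ab (VII).
Triads in Eb minor (natural minor): Ebm (i), Fdim (ii°), Gb (III), Abm (iv), Bbm (v), Cb (VI), Db (VII).
Shared triads with their functions: Bbm (i in Bb minor, v in Eb minor); Db (III in Bb minor, VII in Eb minor); Ebm (iv in Bb minor, i in Eb minor); Gb (VI in Bb minor, III in Eb minor).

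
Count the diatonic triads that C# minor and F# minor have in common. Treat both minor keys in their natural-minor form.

4

Diatonic triads of C# minor (natural minor): C# minor (i), D# diminished (ii°), E major (III), F# minor (iv), G# minor (v), A major (VI), B major (VII).
Diatonic triads of F# minor (natural minor): F# minor (i), G# diminished (ii°), A major (III), B minor (iv), C# minor (v), D major (VI), E major (VII).
Matching root and quality in both lists: C# minor, E major, F# minor, A major.
That gives 4 common triads.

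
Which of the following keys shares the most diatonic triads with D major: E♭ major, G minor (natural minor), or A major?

Triads of D major: D (I), Em (ii), F♯m (iii), G (IV), A (V), Bm (vi), C♯dim (vii°).
E♭ major shares 0: none.
G minor (natural minor) shares 0: none.
A major shares 4: D, F♯m, A, Bm.
The most common triads (4) are shared with A major.

A major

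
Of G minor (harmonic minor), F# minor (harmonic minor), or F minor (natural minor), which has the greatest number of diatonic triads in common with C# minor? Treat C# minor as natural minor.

Triads of C# minor (natural minor): C#m (i), D#dim (ii°), E (III), F#m (iv), G#m (v), A (VI), B (VII).
G minor (harmonic minor) shares 0: none.
F# minor (harmonic minor) shares 1: F#m.
F minor (natural minor) shares 0: none.
The most common triads (1) are shared with F# minor.

F# minor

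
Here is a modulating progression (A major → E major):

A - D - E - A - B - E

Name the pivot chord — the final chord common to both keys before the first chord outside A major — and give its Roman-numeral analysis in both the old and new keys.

A — I in A major, IV in E major

Chords diatonic to A major: A, Bm, C#m, D, E, F#m, G#dim.
Reading the progression, the first chord not in that set is B, so the modulation leaves A major there.
The chord immediately before B is A, which is diatonic to both keys: I in A major and IV in E major.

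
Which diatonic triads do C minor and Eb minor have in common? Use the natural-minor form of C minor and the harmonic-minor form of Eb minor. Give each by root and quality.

Triads in C minor (natural minor): Cm (i), Ddim (ii°), Eb (III), Fm (iv), Gm (v), Ab (VI), Bb (VII).
Triads in Eb minor (harmonic minor): Ebm (i), Fdim (ii°), Gbaug (III+), Abm (iv), Bb (V), Cb (VI), Ddim (vii°).
Shared triads with their functions: Ddim (ii° in C minor, vii° in Eb minor); Bb (VII in C minor, V in Eb minor).

Ddim, Bb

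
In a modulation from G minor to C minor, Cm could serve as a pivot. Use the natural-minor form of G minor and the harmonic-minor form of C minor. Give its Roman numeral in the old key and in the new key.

iv in G minor; i in C minor

The scale of G minor (natural minor) is G A Bb C D Eb F; C is degree 4, and the triad built there (C-Eb-G) is minor, so it is iv.
The scale of C minor (harmonic minor) is C D Eb F G Ab B; C is degree 1, and the triad built there (C-Eb-G) is minor, so it is i.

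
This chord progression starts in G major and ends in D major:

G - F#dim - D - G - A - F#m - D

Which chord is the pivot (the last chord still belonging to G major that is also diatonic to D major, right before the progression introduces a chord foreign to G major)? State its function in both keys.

G — I in G major, IV in D major

Chords diatonic to G major: G, Am, Bm, C, D, Em, F#dim.
Reading the progression, the first chord not in that set is A, so the modulation leaves G major there.
The chord immediately before A is G, which is diatonic to both keys: I in G major and IV in D major.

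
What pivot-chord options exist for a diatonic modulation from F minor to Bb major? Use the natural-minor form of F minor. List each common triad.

Triads in F minor (natural minor): F minor (i), G diminished (ii°), Ab major (III), Bb minor (iv), C minor (v), Db major (VI), Eb major (VII).
Triads in Bb major: Bb major (I), C minor (ii), D minor (iii), Eb major (IV), F major (V), G minor (vi), A diminished (vii°).
Shared triads with their functions: C minor (v in F minor, ii in Bb major); Eb major (VII in F minor, IV in Bb major).

Cm, Eb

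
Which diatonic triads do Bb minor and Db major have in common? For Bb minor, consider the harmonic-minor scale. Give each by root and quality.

Triads in Bb minor (harmonic minor): Bbm (i), Cdim (ii°), Dbaug (III+), Ebm (iv), F (V), Gb (VI), Adim (vii°).
Triads in Db major: Db (I), Ebm (ii), Fm (iii), Gb (IV), Ab (V), Bbm (vi), Cdim (vii°).
Shared triads with their functions: Bbm (i in Bb minor, vi in Db major); Cdim (ii° in Bb minor, vii° in Db major); Ebm (iv in Bb minor, ii in Db major); Gb (VI in Bb minor, IV in Db major).

Bbm, Cdim, Ebm, Gb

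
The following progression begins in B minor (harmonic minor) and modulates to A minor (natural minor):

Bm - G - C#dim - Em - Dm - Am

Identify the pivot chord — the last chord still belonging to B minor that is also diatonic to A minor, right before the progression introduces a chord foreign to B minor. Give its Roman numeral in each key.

Em — iv in B minor, v in A minor

Chords diatonic to B minor: Bm, C#dim, Daug, Em, F#, G, A#dim.
Reading the progression, the first chord not in that set is Dm, so the modulation leaves B minor there.
The chord immediately before Dm is Em, which is diatonic to both keys: iv in B minor and v in A minor.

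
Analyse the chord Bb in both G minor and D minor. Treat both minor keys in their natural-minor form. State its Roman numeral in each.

The scale of G minor (natural minor) is G A Bb C D Eb F; Bb is degree 3, and the triad built there (Bb-D-F) is major, so it is III.
The scale of D minor (natural minor) is D E F G A Bb C; Bb is degree 6, and the triad built there (Bb-D-F) is major, so it is VI.

III in G minor; VI in D minor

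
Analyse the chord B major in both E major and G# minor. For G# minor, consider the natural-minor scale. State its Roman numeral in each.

V in E major; III in G# minor

The scale of E major is E F# G# A B C# D#; B is degree 5, and the triad built there (B-D#-F#) is major, so it is V.
The scale of G# minor (natural minor) is G# A# B C# D# E F#; B is degree 3, and the triad built there (B-D#-F#) is major, so it is III.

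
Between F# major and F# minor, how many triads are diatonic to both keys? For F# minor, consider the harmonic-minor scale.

2

Diatonic triads of F# major: F# major (I), G# minor (ii), A# minor (iii), B major (IV), C# major (V), D# minor (vi), E# diminished (vii°).
Diatonic triads of F# minor (harmonic minor): F# minor (i), G# diminished (ii°), A augmented (III+), B minor (iv), C# major (V), D major (VI), E# diminished (vii°).
Matching root and quality in both lists: C# major, E# diminished.
That gives 2 common triads.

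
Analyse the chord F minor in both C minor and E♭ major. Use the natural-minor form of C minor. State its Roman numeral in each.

The scale of C minor (natural minor) is C D E♭ F G A♭ B♭; F is degree 4, and the triad built there (F-A♭-C) is minor, so it is iv.
The scale of E♭ major is E♭ F G A♭ B♭ C D; F is degree 2, and the triad built there (F-A♭-C) is minor, so it is ii.

iv in C minor; ii in E♭ major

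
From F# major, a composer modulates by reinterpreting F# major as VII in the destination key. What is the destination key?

The numeral VII denotes a major triad on scale degree 7. With F# on degree 7, the tonic of the new key is G#.
Degree 7 carries a major triad in natural-minor keys, so the destination is G# minor.
Check: the diatonic triads of G# minor (natural minor) are G#m (i), A#dim (ii°), B (III), C#m (iv), D#m (v), E (VI), F# (VII) — F# major is indeed VII.

G# minor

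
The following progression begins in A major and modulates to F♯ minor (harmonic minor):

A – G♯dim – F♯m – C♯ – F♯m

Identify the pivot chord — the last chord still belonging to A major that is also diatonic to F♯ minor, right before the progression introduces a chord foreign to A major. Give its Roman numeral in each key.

Chords diatonic to A major: A, Bm, C♯m, D, E, F♯m, G♯dim.
Reading the progression, the first chord not in that set is C♯, so the modulation leaves A major there.
The chord immediately before C♯ is F♯m, which is diatonic to both keys: vi in A major and i in F♯ minor.

F♯m — vi in A major, i in F♯ minor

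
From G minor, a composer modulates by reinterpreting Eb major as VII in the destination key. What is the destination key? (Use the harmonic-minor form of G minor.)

The numeral VII denotes a major triad on scale degree 7. With Eb on degree 7, the tonic of the new key is F.
Degree 7 carries a major triad in natural-minor keys, so the destination is F minor.
Check: the diatonic triads of F minor (natural minor) are Fm (i), Gdim (ii°), Ab (III), Bbm (iv), Cm (v), Db (VI), Eb (VII) — Eb major is indeed VII.

F minor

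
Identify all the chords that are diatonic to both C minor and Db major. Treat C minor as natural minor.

Triads in C minor (natural minor): Cm (i), Ddim (ii°), Eb (III), Fm (iv), Gm (v), Ab (VI), Bb (VII).
Triads in Db major: Db (I), Ebm (ii), Fm (iii), Gb (IV), Ab (V), Bbm (vi), Cdim (vii°).
Shared triads with their functions: Fm (iv in C minor, iii in Db major); Ab (VI in C minor, V in Db major).

Fm, Ab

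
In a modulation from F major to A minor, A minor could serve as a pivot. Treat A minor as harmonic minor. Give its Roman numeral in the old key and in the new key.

The scale of F major is F G A Bb C D E; A is degree 3, and the triad built there (A-C-E) is minor, so it is iii.
The scale of A minor (harmonic minor) is A B C D E F G#; A is degree 1, and the triad built there (A-C-E) is minor, so it is i.

iii in F major; i in A minor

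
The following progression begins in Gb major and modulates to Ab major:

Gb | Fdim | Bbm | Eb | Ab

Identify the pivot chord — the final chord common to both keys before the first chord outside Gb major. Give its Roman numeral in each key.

Chords diatonic to Gb major: Gb, Abm, Bbm, Cb, Db, Ebm, Fdim.
Reading the progression, the first chord not in that set is Eb, so the modulation leaves Gb major there.
The chord immediately before Eb is Bbm, which is diatonic to both keys: iii in Gb major and ii in Ab major.

Bbm — iii in Gb major, ii in Ab major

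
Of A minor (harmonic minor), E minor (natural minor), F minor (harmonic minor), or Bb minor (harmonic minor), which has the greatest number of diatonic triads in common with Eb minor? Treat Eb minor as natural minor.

Bb minor

Triads of Eb minor (natural minor): Eb minor (i), F diminished (ii°), Gb major (III), Ab minor (iv), Bb minor (v), Cb major (VI), Db major (VII).
A minor (harmonic minor) shares 0: none.
E minor (natural minor) shares 0: none.
F minor (harmonic minor) shares 2: Bbm, Db.
Bb minor (harmonic minor) shares 3: Ebm, Gb, Bbm.
The most common triads (3) are shared with Bb minor.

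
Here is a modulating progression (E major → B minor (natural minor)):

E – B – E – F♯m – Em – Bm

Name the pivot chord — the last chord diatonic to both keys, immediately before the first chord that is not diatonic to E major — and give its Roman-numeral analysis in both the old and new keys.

Chords diatonic to E major: E, F♯m, G♯m, A, B, C♯m, D♯dim.
Reading the progression, the first chord not in that set is Em, so the modulation leaves E major there.
The chord immediately before Em is F♯m, which is diatonic to both keys: ii in E major and v in B minor.

F♯m — ii in E major, v in B minor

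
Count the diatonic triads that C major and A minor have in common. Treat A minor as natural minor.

7

Diatonic triads of C major: C (I), Dm (ii), Em (iii), F (IV), G (V), Am (vi), Bdim (vii°).
Diatonic triads of A minor (natural minor): Am (i), Bdim (ii°), C (III), Dm (iv), Em (v), F (VI), G (VII).
Matching root and quality in both lists: C, Dm, Em, F, G, Am, Bdim.
That gives 7 common triads.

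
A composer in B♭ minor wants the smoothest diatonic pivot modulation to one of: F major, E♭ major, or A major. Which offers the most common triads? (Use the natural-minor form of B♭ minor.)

E♭ major

Triads of B♭ minor (natural minor): B♭ minor (i), C diminished (ii°), D♭ major (III), E♭ minor (iv), F minor (v), G♭ major (VI), A♭ major (VII).
F major shares 0: none.
E♭ major shares 2: Fm, A♭.
A major shares 0: none.
The most common triads (2) are shared with E♭ major.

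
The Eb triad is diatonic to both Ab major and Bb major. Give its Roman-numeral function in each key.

The scale of Ab major is Ab Bb C Db Eb F G; Eb is degree 5, and the triad built there (Eb-G-Bb) is major, so it is V.
The scale of Bb major is Bb C D Eb F G A; Eb is degree 4, and the triad built there (Eb-G-Bb) is major, so it is IV.

V in Ab major; IV in Bb major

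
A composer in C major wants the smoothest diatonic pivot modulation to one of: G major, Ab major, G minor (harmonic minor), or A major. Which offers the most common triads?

G major

Triads of C major: C (I), Dm (ii), Em (iii), F (IV), G (V), Am (vi), Bdim (vii°).
G major shares 4: C, Em, G, Am.
Ab major shares 0: none.
G minor (harmonic minor) shares 0: none.
A major shares 0: none.
The most common triads (4) are shared with G major.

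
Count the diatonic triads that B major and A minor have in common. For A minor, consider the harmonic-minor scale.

1

Diatonic triads of B major: B major (I), C♯ minor (ii), D♯ minor (iii), E major (IV), F♯ major (V), G♯ minor (vi), A♯ diminished (vii°).
Diatonic triads of A minor (harmonic minor): A minor (i), B diminished (ii°), C augmented (III+), D minor (iv), E major (V), F major (VI), G♯ diminished (vii°).
Matching root and quality in both lists: E major.
That gives 1 common triad.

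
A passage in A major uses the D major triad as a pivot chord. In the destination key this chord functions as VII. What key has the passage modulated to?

The numeral VII denotes a major triad on scale degree 7. With D on degree 7, the tonic of the new key is E.
Degree 7 carries a major triad in natural-minor keys, so the destination is E minor.
Check: the diatonic triads of E minor (natural minor) are Em (i), F#dim (ii°), G (III), Am (iv), Bm (v), C (VI), D (VII) — D major is indeed VII.

E minor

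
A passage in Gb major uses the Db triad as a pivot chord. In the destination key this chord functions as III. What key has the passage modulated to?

Bb minor

The numeral III denotes a major triad on scale degree 3. With Db on degree 3, the tonic of the new key is Bb.
Degree 3 carries a major triad in natural-minor keys, so the destination is Bb minor.
Check: the diatonic triads of Bb minor (natural minor) are Bbm (i), Cdim (ii°), Db (III), Ebm (iv), Fm (v), Gb (VI), Ab (VII) — Db is indeed III.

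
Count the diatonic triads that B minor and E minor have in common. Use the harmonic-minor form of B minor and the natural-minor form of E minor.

Diatonic triads of B minor (harmonic minor): B minor (i), C# diminished (ii°), D augmented (III+), E minor (iv), F# major (V), G major (VI), A# diminished (vii°).
Diatonic triads of E minor (natural minor): E minor (i), F# diminished (ii°), G major (III), A minor (iv), B minor (v), C major (VI), D major (VII).
Matching root and quality in both lists: B minor, E minor, G major.
That gives 3 common triads.

3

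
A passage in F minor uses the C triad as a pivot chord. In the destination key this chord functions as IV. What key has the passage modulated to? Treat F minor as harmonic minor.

The numeral IV denotes a major triad on scale degree 4. With C on degree 4, the tonic of the new key is G.
Degree 4 carries a major triad in major keys, so the destination is G major.
Check: the diatonic triads of G major are G (I), Am (ii), Bm (iii), C (IV), D (V), Em (vi), F#dim (vii°) — C is indeed IV.

G major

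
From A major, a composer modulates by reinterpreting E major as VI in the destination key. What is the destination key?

The numeral VI denotes a major triad on scale degree 6. With E on degree 6, the tonic of the new key is G#.
Degree 6 carries a major triad in minor keys, so the destination is G# minor.
Check: the diatonic triads of G# minor (natural minor) are G#m (i), A#dim (ii°), B (III), C#m (iv), D#m (v), E (VI), F# (VII) — E major is indeed VI.

G# minor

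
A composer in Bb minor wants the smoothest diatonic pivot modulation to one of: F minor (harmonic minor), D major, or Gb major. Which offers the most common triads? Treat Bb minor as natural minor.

Triads of Bb minor (natural minor): Bb minor (i), C diminished (ii°), Db major (III), Eb minor (iv), F minor (v), Gb major (VI), Ab major (VII).
F minor (harmonic minor) shares 3: Bbm, Db, Fm.
D major shares 0: none.
Gb major shares 4: Bbm, Db, Ebm, Gb.
The most common triads (4) are shared with Gb major.

Gb major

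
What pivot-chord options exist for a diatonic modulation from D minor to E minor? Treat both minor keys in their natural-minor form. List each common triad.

Am, C

Triads in D minor (natural minor): Dm (i), Edim (ii°), F (III), Gm (iv), Am (v), Bb (VI), C (VII).
Triads in E minor (natural minor): Em (i), F#dim (ii°), G (III), Am (iv), Bm (v), C (VI), D (VII).
Shared triads with their functions: Am (v in D minor, iv in E minor); C (VII in D minor, VI in E minor).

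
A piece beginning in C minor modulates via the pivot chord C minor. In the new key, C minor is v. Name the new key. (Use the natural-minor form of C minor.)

F minor

The numeral v denotes a minor triad on scale degree 5. With C on degree 5, the tonic of the new key is F.
Degree 5 carries a minor triad in natural-minor keys, so the destination is F minor.
Check: the diatonic triads of F minor (natural minor) are Fm (i), Gdim (ii°), Ab (III), Bbm (iv), Cm (v), Db (VI), Eb (VII) — C minor is indeed v.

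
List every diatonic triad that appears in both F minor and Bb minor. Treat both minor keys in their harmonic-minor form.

Triads in F minor (harmonic minor): Fm (i), Gdim (ii°), Abaug (III+), Bbm (iv), C (V), Db (VI), Edim (vii°).
Triads in Bb minor (harmonic minor): Bbm (i), Cdim (ii°), Dbaug (III+), Ebm (iv), F (V), Gb (VI), Adim (vii°).
Shared triads with their functions: Bbm (iv in F minor, i in Bb minor).

Bbm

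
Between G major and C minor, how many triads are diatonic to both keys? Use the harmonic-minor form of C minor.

Diatonic triads of G major: G (I), Am (ii), Bm (iii), C (IV), D (V), Em (vi), F#dim (vii°).
Diatonic triads of C minor (harmonic minor): Cm (i), Ddim (ii°), Ebaug (III+), Fm (iv), G (V), Ab (VI), Bdim (vii°).
Matching root and quality in both lists: G.
That gives 1 common triad.

1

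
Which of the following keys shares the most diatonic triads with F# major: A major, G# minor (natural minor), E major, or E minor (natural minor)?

G# minor

Triads of F# major: F# major (I), G# minor (ii), A# minor (iii), B major (IV), C# major (V), D# minor (vi), E# diminished (vii°).
A major shares 0: none.
G# minor (natural minor) shares 4: F#, G#m, B, D#m.
E major shares 2: G#m, B.
E minor (natural minor) shares 0: none.
The most common triads (4) are shared with G# minor.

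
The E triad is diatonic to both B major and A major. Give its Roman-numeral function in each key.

The scale of B major is B C# D# E F# G# A#; E is degree 4, and the triad built there (E-G#-B) is major, so it is IV.
The scale of A major is A B C# D E F# G#; E is degree 5, and the triad built there (E-G#-B) is major, so it is V.

IV in B major; V in A major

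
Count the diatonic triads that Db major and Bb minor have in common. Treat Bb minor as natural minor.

7

Diatonic triads of Db major: Db major (I), Eb minor (ii), F minor (iii), Gb major (IV), Ab major (V), Bb minor (vi), C diminished (vii°).
Diatonic triads of Bb minor (natural minor): Bb minor (i), C diminished (ii°), Db major (III), Eb minor (iv), F minor (v), Gb major (VI), Ab major (VII).
Matching root and quality in both lists: Db major, Eb minor, F minor, Gb major, Ab major, Bb minor, C diminished.
That gives 7 common triads.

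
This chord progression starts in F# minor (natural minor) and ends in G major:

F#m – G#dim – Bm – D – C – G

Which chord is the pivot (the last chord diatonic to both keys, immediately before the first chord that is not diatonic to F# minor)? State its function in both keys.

D — VI in F# minor, V in G major

Chords diatonic to F# minor: F#m, G#dim, A, Bm, C#m, D, E.
Reading the progression, the first chord not in that set is C, so the modulation leaves F# minor there.
The chord immediately before C is D, which is diatonic to both keys: VI in F# minor and V in G major.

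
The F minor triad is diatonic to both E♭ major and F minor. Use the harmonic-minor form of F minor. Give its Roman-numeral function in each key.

The scale of E♭ major is E♭ F G A♭ B♭ C D; F is degree 2, and the triad built there (F-A♭-C) is minor, so it is ii.
The scale of F minor (harmonic minor) is F G A♭ B♭ C D♭ E; F is degree 1, and the triad built there (F-A♭-C) is minor, so it is i.

ii in E♭ major; i in F minor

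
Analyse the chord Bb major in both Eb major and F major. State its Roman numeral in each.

V in Eb major; IV in F major

The scale of Eb major is Eb F G Ab Bb C D; Bb is degree 5, and the triad built there (Bb-D-F) is major, so it is V.
The scale of F major is F G A Bb C D E; Bb is degree 4, and the triad built there (Bb-D-F) is major, so it is IV.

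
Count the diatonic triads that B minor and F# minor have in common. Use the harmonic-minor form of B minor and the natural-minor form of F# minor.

Diatonic triads of B minor (harmonic minor): Bm (i), C#dim (ii°), Daug (III+), Em (iv), F# (V), G (VI), A#dim (vii°).
Diatonic triads of F# minor (natural minor): F#m (i), G#dim (ii°), A (III), Bm (iv), C#m (v), D (VI), E (VII).
Matching root and quality in both lists: Bm.
That gives 1 common triad.

1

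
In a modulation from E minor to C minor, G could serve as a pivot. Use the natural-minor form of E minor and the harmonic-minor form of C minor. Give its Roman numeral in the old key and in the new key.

III in E minor; V in C minor

The scale of E minor (natural minor) is E F# G A B C D; G is degree 3, and the triad built there (G-B-D) is major, so it is III.
The scale of C minor (harmonic minor) is C D Eb F G Ab B; G is degree 5, and the triad built there (G-B-D) is major, so it is V.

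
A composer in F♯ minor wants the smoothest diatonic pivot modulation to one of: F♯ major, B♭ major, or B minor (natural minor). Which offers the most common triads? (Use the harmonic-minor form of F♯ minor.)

Triads of F♯ minor (harmonic minor): F♯m (i), G♯dim (ii°), Aaug (III+), Bm (iv), C♯ (V), D (VI), E♯dim (vii°).
F♯ major shares 2: C♯, E♯dim.
B♭ major shares 0: none.
B minor (natural minor) shares 3: F♯m, Bm, D.
The most common triads (3) are shared with B minor.

B minor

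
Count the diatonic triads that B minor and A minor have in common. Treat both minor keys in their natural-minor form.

2

Diatonic triads of B minor (natural minor): Bm (i), C#dim (ii°), D (III), Em (iv), F#m (v), G (VI), A (VII).
Diatonic triads of A minor (natural minor): Am (i), Bdim (ii°), C (III), Dm (iv), Em (v), F (VI), G (VII).
Matching root and quality in both lists: Em, G.
That gives 2 common triads.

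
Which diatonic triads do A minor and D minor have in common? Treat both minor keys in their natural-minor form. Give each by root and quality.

Triads in A minor (natural minor): A minor (i), B diminished (ii°), C major (III), D minor (iv), E minor (v), F major (VI), G major (VII).
Triads in D minor (natural minor): D minor (i), E diminished (ii°), F major (III), G minor (iv), A minor (v), B♭ major (VI), C major (VII).
Shared triads with their functions: A minor (i in A minor, v in D minor); C major (III in A minor, VII in D minor); D minor (iv in A minor, i in D minor); F major (VI in A minor, III in D minor).

Am, C, Dm, F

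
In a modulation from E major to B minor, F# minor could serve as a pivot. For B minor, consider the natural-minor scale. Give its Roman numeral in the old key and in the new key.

ii in E major; v in B minor

The scale of E major is E F# G# A B C# D#; F# is degree 2, and the triad built there (F#-A-C#) is minor, so it is ii.
The scale of B minor (natural minor) is B C# D E F# G A; F# is degree 5, and the triad built there (F#-A-C#) is minor, so it is v.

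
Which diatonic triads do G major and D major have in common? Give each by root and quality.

Triads in G major: G major (I), A minor (ii), B minor (iii), C major (IV), D major (V), E minor (vi), F♯ diminished (vii°).
Triads in D major: D major (I), E minor (ii), F♯ minor (iii), G major (IV), A major (V), B minor (vi), C♯ diminished (vii°).
Shared triads with their functions: G major (I in G major, IV in D major); B minor (iii in G major, vi in D major); D major (V in G major, I in D major); E minor (vi in G major, ii in D major).

G, Bm, D, Em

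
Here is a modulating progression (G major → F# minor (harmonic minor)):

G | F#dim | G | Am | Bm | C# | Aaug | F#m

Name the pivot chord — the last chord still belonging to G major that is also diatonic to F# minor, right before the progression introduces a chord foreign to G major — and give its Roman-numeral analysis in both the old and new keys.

Chords diatonic to G major: G, Am, Bm, C, D, Em, F#dim.
Reading the progression, the first chord not in that set is C#, so the modulation leaves G major there.
The chord immediately before C# is Bm, which is diatonic to both keys: iii in G major and iv in F# minor.

Bm — iii in G major, iv in F# minor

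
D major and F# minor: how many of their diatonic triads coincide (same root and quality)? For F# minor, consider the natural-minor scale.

Diatonic triads of D major: D (I), Em (ii), F#m (iii), G (IV), A (V), Bm (vi), C#dim (vii°).
Diatonic triads of F# minor (natural minor): F#m (i), G#dim (ii°), A (III), Bm (iv), C#m (v), D (VI), E (VII).
Matching root and quality in both lists: D, F#m, A, Bm.
That gives 4 common triads.

4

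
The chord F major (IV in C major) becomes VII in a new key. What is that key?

G minor

The numeral VII denotes a major triad on scale degree 7. With F on degree 7, the tonic of the new key is G.
Degree 7 carries a major triad in natural-minor keys, so the destination is G minor.
Check: the diatonic triads of G minor (natural minor) are Gm (i), Adim (ii°), Bb (III), Cm (iv), Dm (v), Eb (VI), F (VII) — F major is indeed VII.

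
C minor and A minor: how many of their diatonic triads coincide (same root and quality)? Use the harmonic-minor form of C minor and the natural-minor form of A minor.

2

Diatonic triads of C minor (harmonic minor): C minor (i), D diminished (ii°), Eb augmented (III+), F minor (iv), G major (V), Ab major (VI), B diminished (vii°).
Diatonic triads of A minor (natural minor): A minor (i), B diminished (ii°), C major (III), D minor (iv), E minor (v), F major (VI), G major (VII).
Matching root and quality in both lists: G major, B diminished.
That gives 2 common triads.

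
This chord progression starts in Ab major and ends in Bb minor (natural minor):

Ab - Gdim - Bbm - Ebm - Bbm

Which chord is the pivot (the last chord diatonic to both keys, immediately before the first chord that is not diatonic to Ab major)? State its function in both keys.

Chords diatonic to Ab major: Ab, Bbm, Cm, Db, Eb, Fm, Gdim.
Reading the progression, the first chord not in that set is Ebm, so the modulation leaves Ab major there.
The chord immediately before Ebm is Bbm, which is diatonic to both keys: ii in Ab major and i in Bb minor.

Bbm — ii in Ab major, i in Bb minor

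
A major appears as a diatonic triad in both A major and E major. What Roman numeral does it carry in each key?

The scale of A major is A B C# D E F# G#; A is degree 1, and the triad built there (A-C#-E) is major, so it is I.
The scale of E major is E F# G# A B C# D#; A is degree 4, and the triad built there (A-C#-E) is major, so it is IV.

I in A major; IV in E major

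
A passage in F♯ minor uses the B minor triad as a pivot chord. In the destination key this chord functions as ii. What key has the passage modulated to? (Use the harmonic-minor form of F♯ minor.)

A major

The numeral ii denotes a minor triad on scale degree 2. With B on degree 2, the tonic of the new key is A.
Degree 2 carries a minor triad in major keys, so the destination is A major.
Check: the diatonic triads of A major are A (I), Bm (ii), C♯m (iii), D (IV), E (V), F♯m (vi), G♯dim (vii°) — B minor is indeed ii.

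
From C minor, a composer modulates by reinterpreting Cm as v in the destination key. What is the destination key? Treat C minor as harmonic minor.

F minor

The numeral v denotes a minor triad on scale degree 5. With C on degree 5, the tonic of the new key is F.
Degree 5 carries a minor triad in natural-minor keys, so the destination is F minor.
Check: the diatonic triads of F minor (natural minor) are Fm (i), Gdim (ii°), Ab (III), Bbm (iv), Cm (v), Db (VI), Eb (VII) — Cm is indeed v.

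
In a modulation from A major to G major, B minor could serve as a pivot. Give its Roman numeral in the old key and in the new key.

The scale of A major is A B C# D E F# G#; B is degree 2, and the triad built there (B-D-F#) is minor, so it is ii.
The scale of G major is G A B C D E F#; B is degree 3, and the triad built there (B-D-F#) is minor, so it is iii.

ii in A major; iii in G major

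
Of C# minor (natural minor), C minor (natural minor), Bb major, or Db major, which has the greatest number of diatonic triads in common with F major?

Bb major

Triads of F major: F major (I), G minor (ii), A minor (iii), Bb major (IV), C major (V), D minor (vi), E diminished (vii°).
C# minor (natural minor) shares 0: none.
C minor (natural minor) shares 2: Gm, Bb.
Bb major shares 4: F, Gm, Bb, Dm.
Db major shares 0: none.
The most common triads (4) are shared with Bb major.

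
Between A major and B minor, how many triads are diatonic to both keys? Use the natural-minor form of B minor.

Diatonic triads of A major: A major (I), B minor (ii), C# minor (iii), D major (IV), E major (V), F# minor (vi), G# diminished (vii°).
Diatonic triads of B minor (natural minor): B minor (i), C# diminished (ii°), D major (III), E minor (iv), F# minor (v), G major (VI), A major (VII).
Matching root and quality in both lists: A major, B minor, D major, F# minor.
That gives 4 common triads.

4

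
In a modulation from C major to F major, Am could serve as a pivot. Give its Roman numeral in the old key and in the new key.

vi in C major; iii in F major

The scale of C major is C D E F G A B; A is degree 6, and the triad built there (A-C-E) is minor, so it is vi.
The scale of F major is F G A B♭ C D E; A is degree 3, and the triad built there (A-C-E) is minor, so it is iii.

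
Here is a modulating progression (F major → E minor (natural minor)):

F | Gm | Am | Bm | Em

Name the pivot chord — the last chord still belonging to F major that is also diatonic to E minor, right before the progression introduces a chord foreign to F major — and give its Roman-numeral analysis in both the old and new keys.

Am — iii in F major, iv in E minor

Chords diatonic to F major: F, Gm, Am, Bb, C, Dm, Edim.
Reading the progression, the first chord not in that set is Bm, so the modulation leaves F major there.
The chord immediately before Bm is Am, which is diatonic to both keys: iii in F major and iv in E minor.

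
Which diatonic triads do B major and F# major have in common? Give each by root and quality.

B, D#m, F#, G#m

Triads in B major: B (I), C#m (ii), D#m (iii), E (IV), F# (V), G#m (vi), A#dim (vii°).
Triads in F# major: F# (I), G#m (ii), A#m (iii), B (IV), C# (V), D#m (vi), E#dim (vii°).
Shared triads with their functions: B (I in B major, IV in F# major); D#m (iii in B major, vi in F# major); F# (V in B major, I in F# major); G#m (vi in B major, ii in F# major).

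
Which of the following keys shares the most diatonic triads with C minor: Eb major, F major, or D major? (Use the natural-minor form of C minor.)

Triads of C minor (natural minor): C minor (i), D diminished (ii°), Eb major (III), F minor (iv), G minor (v), Ab major (VI), Bb major (VII).
Eb major shares 7: Cm, Ddim, Eb, Fm, Gm, Ab, Bb.
F major shares 2: Gm, Bb.
D major shares 0: none.
The most common triads (7) are shared with Eb major.

Eb major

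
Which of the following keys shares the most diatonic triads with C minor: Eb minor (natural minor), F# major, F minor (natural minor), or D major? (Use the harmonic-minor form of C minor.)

Triads of C minor (harmonic minor): Cm (i), Ddim (ii°), Ebaug (III+), Fm (iv), G (V), Ab (VI), Bdim (vii°).
Eb minor (natural minor) shares 0: none.
F# major shares 0: none.
F minor (natural minor) shares 3: Cm, Fm, Ab.
D major shares 1: G.
The most common triads (3) are shared with F minor.

F minor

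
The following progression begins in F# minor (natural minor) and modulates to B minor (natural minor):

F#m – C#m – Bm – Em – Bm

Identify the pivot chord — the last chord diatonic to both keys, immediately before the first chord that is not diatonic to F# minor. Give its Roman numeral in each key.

Bm — iv in F# minor, i in B minor

Chords diatonic to F# minor: F#m, G#dim, A, Bm, C#m, D, E.
Reading the progression, the first chord not in that set is Em, so the modulation leaves F# minor there.
The chord immediately before Em is Bm, which is diatonic to both keys: iv in F# minor and i in B minor.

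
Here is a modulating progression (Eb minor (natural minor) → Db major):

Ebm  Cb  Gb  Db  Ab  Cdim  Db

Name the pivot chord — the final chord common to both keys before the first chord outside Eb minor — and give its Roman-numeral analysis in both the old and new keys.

Chords diatonic to Eb minor: Ebm, Fdim, Gb, Abm, Bbm, Cb, Db.
Reading the progression, the first chord not in that set is Ab, so the modulation leaves Eb minor there.
The chord immediately before Ab is Db, which is diatonic to both keys: VII in Eb minor and I in Db major.

Db — VII in Eb minor, I in Db major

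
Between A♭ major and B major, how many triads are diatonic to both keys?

0

Diatonic triads of A♭ major: A♭ (I), B♭m (ii), Cm (iii), D♭ (IV), E♭ (V), Fm (vi), Gdim (vii°).
Diatonic triads of B major: B (I), C♯m (ii), D♯m (iii), E (IV), F♯ (V), G♯m (vi), A♯dim (vii°).
No triad has the same root and quality in both keys.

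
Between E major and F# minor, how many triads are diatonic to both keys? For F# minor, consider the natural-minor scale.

Diatonic triads of E major: E major (I), F# minor (ii), G# minor (iii), A major (IV), B major (V), C# minor (vi), D# diminished (vii°).
Diatonic triads of F# minor (natural minor): F# minor (i), G# diminished (ii°), A major (III), B minor (iv), C# minor (v), D major (VI), E major (VII).
Matching root and quality in both lists: E major, F# minor, A major, C# minor.
That gives 4 common triads.

4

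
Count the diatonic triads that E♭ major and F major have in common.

Diatonic triads of E♭ major: E♭ (I), Fm (ii), Gm (iii), A♭ (IV), B♭ (V), Cm (vi), Ddim (vii°).
Diatonic triads of F major: F (I), Gm (ii), Am (iii), B♭ (IV), C (V), Dm (vi), Edim (vii°).
Matching root and quality in both lists: Gm, B♭.
That gives 2 common triads.

2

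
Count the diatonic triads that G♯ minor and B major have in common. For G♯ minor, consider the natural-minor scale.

7

Diatonic triads of G♯ minor (natural minor): G♯m (i), A♯dim (ii°), B (III), C♯m (iv), D♯m (v), E (VI), F♯ (VII).
Diatonic triads of B major: B (I), C♯m (ii), D♯m (iii), E (IV), F♯ (V), G♯m (vi), A♯dim (vii°).
Matching root and quality in both lists: G♯m, A♯dim, B, C♯m, D♯m, E, F♯.
That gives 7 common triads.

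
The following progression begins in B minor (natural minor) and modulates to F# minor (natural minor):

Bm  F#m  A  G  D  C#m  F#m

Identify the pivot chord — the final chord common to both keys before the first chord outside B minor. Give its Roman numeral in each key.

Chords diatonic to B minor: Bm, C#dim, D, Em, F#m, G, A.
Reading the progression, the first chord not in that set is C#m, so the modulation leaves B minor there.
The chord immediately before C#m is D, which is diatonic to both keys: III in B minor and VI in F# minor.

D — III in B minor, VI in F# minor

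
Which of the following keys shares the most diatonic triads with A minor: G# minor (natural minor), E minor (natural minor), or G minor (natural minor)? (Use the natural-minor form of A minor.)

E minor

Triads of A minor (natural minor): Am (i), Bdim (ii°), C (III), Dm (iv), Em (v), F (VI), G (VII).
G# minor (natural minor) shares 0: none.
E minor (natural minor) shares 4: Am, C, Em, G.
G minor (natural minor) shares 2: Dm, F.
The most common triads (4) are shared with E minor.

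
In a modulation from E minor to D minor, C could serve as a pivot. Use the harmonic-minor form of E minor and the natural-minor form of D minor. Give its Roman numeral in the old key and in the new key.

The scale of E minor (harmonic minor) is E F# G A B C D#; C is degree 6, and the triad built there (C-E-G) is major, so it is VI.
The scale of D minor (natural minor) is D E F G A Bb C; C is degree 7, and the triad built there (C-E-G) is major, so it is VII.

VI in E minor; VII in D minor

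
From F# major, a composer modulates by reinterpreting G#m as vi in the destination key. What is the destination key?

The numeral vi denotes a minor triad on scale degree 6. With G# on degree 6, the tonic of the new key is B.
Degree 6 carries a minor triad in major keys, so the destination is B major.
Check: the diatonic triads of B major are B (I), C#m (ii), D#m (iii), E (IV), F# (V), G#m (vi), A#dim (vii°) — G#m is indeed vi.

B major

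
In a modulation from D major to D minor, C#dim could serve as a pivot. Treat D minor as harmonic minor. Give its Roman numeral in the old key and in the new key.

vii° in D major; vii° in D minor

The scale of D major is D E F# G A B C#; C# is degree 7, and the triad built there (C#-E-G) is diminished, so it is vii°.
The scale of D minor (harmonic minor) is D E F G A Bb C#; C# is degree 7, and the triad built there (C#-E-G) is diminished, so it is vii°.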